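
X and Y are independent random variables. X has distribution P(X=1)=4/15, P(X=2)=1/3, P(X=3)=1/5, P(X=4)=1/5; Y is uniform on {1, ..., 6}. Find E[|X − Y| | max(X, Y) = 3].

P(max(X, Y) = 3) = 1/5.
Summing |X−Y|·P(x,y) over outcomes with max(X, Y) = 3 gives 11/45.
E[|X − Y| | max(X, Y) = 3] = (11/45) / (1/5) = 11/9.

11/9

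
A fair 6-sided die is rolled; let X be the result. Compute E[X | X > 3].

Given X > 3, X is equally likely to be any of {4, 5, 6}.
E[X | X > 3] = (4 + 5 + 6) / 3 = 5.

5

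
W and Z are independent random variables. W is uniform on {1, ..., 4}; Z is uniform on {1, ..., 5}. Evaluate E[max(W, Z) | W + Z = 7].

Outcomes with W + Z = 7: (2,5), (3,4), (4,3), each with probability 1/20.
E[max(W, Z) | W + Z = 7] = (5 + 4 + 4) / 3 = 13/3.

13/3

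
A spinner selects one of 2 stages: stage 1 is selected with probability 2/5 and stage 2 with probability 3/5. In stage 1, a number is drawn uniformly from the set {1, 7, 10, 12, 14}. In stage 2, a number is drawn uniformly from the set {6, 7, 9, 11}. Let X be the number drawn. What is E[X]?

E[X | stage 1] = (1+7+10+12+14)/5 = 44/5.
E[X | stage 2] = (6+7+9+11)/4 = 33/4.
E[X] = (2/5)·(44/5) + (3/5)·(33/4) = 847/100.

847/100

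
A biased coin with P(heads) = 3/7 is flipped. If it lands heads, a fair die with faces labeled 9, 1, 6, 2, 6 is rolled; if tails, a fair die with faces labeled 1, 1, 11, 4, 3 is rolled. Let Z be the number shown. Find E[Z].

E[Z | heads] = (9+1+6+2+6)/5 = 24/5.
E[Z | tails] = (1+1+11+4+3)/5 = 4.
E[Z] = (3/7)·(24/5) + (4/7)·(4) = 152/35.

152/35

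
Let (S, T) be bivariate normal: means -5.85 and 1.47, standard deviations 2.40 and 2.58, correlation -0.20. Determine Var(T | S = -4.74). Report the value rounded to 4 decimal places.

For a bivariate normal, Var(T | S=x) = σ_T²(1 − ρ²).
Var(T | S=-4.74) = (2.58)²·(1 − (-0.20)²) = 6.6564·0.96 = 6.3901.

6.3901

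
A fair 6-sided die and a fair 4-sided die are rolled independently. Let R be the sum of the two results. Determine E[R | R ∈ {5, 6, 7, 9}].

45/7

P(R ∈ {5, 6, 7, 9}) = 7/12.
Σ over the event: 5·1/6 + 6·1/6 + 7·1/6 + 9·1/12 = 15/4.
E[R | R ∈ {5, 6, 7, 9}] = (15/4) / (7/12) = 45/7.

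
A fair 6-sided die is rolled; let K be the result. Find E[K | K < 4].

2

Given K < 4, K is equally likely to be any of {1, 2, 3}.
E[K | K < 4] = (1 + 2 + 3) / 3 = 2.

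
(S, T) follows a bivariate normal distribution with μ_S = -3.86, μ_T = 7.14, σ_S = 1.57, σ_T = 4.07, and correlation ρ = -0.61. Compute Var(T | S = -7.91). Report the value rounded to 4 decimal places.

10.4011

Var(T | S=x) = (1 − ρ²)·σ_T².
Var(T | S=-7.91) = (4.07)²·(1 − (-0.61)²) = 16.5649·0.6279 = 10.4011.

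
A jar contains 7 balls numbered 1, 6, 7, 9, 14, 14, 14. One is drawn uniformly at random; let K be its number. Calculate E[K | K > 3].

P(K > 3) = 6/7.
Σ over the event: 6·1/7 + 7·1/7 + 9·1/7 + 14·3/7 = 64/7.
E[K | K > 3] = (64/7) / (6/7) = 32/3.

32/3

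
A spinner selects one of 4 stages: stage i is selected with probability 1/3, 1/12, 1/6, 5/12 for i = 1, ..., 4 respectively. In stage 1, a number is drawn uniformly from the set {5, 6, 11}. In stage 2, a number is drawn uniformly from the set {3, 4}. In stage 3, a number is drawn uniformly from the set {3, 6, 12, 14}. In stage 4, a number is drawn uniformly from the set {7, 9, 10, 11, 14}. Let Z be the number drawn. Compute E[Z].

E[Z | stage 1] = (5+6+11)/3 = 22/3.
E[Z | stage 2] = (3+4)/2 = 7/2.
E[Z | stage 3] = (3+6+12+14)/4 = 35/4.
E[Z | stage 4] = (7+9+10+11+14)/5 = 51/5.
E[Z] = (1/3)·(22/3) + (1/12)·(7/2) + (1/6)·(35/4) + (5/12)·(51/5) = 76/9.

76/9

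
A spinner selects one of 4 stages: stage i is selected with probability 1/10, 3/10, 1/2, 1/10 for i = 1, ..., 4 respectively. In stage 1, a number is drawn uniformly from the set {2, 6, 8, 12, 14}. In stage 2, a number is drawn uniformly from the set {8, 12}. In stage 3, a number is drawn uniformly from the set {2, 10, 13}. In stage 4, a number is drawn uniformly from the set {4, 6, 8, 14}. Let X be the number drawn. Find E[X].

1321/150

E[X | stage 1] = (2+6+8+12+14)/5 = 42/5.
E[X | stage 2] = (8+12)/2 = 10.
E[X | stage 3] = (2+10+13)/3 = 25/3.
E[X | stage 4] = (4+6+8+14)/4 = 8.
By the law of total expectation,
E[X] = (1/10)·(42/5) + (3/10)·(10) + (1/2)·(25/3) + (1/10)·(8) = 1321/150.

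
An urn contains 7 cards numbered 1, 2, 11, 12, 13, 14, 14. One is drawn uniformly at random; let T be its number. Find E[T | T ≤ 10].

3/2

P(T ≤ 10) = 2/7.
Σ over the event: 1·1/7 + 2·1/7 = 3/7.
E[T | T ≤ 10] = (3/7) / (2/7) = 3/2.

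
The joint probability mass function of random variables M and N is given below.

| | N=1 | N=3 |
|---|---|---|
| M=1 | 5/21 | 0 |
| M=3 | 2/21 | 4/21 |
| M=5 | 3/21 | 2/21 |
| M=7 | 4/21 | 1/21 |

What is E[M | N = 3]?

P(N = 3) = 1/3.
Σ M·P over the event = 3·(4/21) + 5·(2/21) + 7·(1/21) = 29/21.
E[M | N = 3] = (29/21) / (1/3) = 29/7.

29/7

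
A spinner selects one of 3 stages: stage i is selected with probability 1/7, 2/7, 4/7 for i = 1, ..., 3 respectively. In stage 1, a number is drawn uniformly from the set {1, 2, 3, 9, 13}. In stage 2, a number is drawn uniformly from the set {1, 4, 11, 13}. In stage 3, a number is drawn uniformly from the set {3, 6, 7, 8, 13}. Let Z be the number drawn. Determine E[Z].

71/10

E[Z | stage 1] = (1+2+3+9+13)/5 = 28/5.
E[Z | stage 2] = (1+4+11+13)/4 = 29/4.
E[Z | stage 3] = (3+6+7+8+13)/5 = 37/5.
E[Z] = (1/7)·(28/5) + (2/7)·(29/4) + (4/7)·(37/5) = 71/10.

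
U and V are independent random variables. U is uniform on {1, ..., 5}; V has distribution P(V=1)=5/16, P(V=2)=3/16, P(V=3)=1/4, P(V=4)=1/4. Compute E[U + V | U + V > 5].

7

P(U + V > 5) = 39/80.
Summing (U+V)·P(x,y) over outcomes with U + V > 5 gives 273/80.
E[U + V | U + V > 5] = (273/80) / (39/80) = 7.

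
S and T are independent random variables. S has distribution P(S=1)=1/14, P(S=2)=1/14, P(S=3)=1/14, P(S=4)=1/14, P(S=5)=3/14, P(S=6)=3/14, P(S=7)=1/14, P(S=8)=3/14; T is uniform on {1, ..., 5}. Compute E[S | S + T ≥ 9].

P(S + T ≥ 9) = 1/2.
Summing S·P(x,y) over outcomes with S + T ≥ 9 gives 118/35.
E[S | S + T ≥ 9] = (118/35) / (1/2) = 236/35.

236/35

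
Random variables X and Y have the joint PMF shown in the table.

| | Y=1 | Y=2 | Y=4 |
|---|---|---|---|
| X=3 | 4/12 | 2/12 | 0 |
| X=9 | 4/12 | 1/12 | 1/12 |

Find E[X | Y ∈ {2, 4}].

6

P(Y ∈ {2, 4}) = 1/3.
Σ X·P over the event = 3·(2/12) + 9·(1/12) + 9·(1/12) = 2.
E[X | Y ∈ {2, 4}] = (2) / (1/3) = 6.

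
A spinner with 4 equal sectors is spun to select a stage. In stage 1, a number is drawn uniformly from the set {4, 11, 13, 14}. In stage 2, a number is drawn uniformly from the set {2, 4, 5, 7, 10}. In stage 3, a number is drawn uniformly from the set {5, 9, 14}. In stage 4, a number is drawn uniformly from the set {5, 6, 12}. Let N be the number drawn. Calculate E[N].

E[N | stage 1] = (4+11+13+14)/4 = 21/2.
E[N | stage 2] = (2+4+5+7+10)/5 = 28/5.
E[N | stage 3] = (5+9+14)/3 = 28/3.
E[N | stage 4] = (5+6+12)/3 = 23/3.
E[N] = (1/4)·(21/2) + (1/4)·(28/5) + (1/4)·(28/3) + (1/4)·(23/3) = 331/40.

331/40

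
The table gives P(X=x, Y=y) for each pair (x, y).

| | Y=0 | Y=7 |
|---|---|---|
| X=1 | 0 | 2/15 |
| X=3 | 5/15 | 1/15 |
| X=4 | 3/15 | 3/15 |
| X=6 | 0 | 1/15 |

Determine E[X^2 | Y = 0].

P(Y = 0) = 8/15.
Σ X^2·P over the event = 9·(5/15) + 16·(3/15) = 31/5.
E[X^2 | Y = 0] = (31/5) / (8/15) = 93/8.

93/8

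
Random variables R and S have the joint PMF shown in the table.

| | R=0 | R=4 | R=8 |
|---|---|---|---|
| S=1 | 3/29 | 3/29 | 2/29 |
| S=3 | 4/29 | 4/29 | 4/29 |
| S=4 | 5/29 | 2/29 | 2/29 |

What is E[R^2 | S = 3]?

P(S = 3) = 12/29.
Σ R^2·P over the event = 0·(4/29) + 16·(4/29) + 64·(4/29) = 320/29.
E[R^2 | S = 3] = (320/29) / (12/29) = 80/3.

80/3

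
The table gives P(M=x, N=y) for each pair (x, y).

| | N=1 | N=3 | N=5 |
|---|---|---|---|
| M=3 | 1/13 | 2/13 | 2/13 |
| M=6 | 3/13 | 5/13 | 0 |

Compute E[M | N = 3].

36/7

P(N = 3) = 7/13.
Summing M·P(M=x,N=y) over the conditioning event gives 36/13.
E[M | N = 3] = (36/13) / (7/13) = 36/7.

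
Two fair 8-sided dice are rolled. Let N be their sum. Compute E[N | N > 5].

268/27

P(N > 5) = 27/32.
E[N | N > 5] = (67/8) / (27/32) = 268/27.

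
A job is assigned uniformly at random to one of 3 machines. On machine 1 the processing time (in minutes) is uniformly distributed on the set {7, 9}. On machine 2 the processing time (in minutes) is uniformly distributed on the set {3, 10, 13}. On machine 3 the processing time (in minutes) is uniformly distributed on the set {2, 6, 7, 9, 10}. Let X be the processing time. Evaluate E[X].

352/45

E[X | machine 1] = (7+9)/2 = 8.
E[X | machine 2] = (3+10+13)/3 = 26/3.
E[X | machine 3] = (2+6+7+9+10)/5 = 34/5.
By the law of total expectation,
E[X] = (1/3)·(8) + (1/3)·(26/3) + (1/3)·(34/5) = 352/45.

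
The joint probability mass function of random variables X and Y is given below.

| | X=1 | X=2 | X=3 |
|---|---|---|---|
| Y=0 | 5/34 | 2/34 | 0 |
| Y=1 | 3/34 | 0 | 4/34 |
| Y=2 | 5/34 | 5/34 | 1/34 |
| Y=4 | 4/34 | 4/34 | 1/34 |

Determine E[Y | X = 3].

P(X = 3) = 3/17.
Summing Y·P(X=x,Y=y) over the conditioning event gives 5/17.
E[Y | X = 3] = (5/17) / (3/17) = 5/3.

5/3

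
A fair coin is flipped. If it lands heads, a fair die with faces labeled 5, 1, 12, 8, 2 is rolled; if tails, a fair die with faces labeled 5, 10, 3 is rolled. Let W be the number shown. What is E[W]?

E[W | heads] = (5+1+12+8+2)/5 = 28/5.
E[W | tails] = (5+10+3)/3 = 6.
By the law of total expectation,
E[W] = (1/2)·(28/5) + (1/2)·(6) = 29/5.

29/5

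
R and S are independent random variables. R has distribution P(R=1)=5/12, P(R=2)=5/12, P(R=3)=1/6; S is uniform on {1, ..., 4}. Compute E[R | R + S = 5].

7/4

P(R + S = 5) = 1/4.
Summing R·P(x,y) over outcomes with R + S = 5 gives 7/16.
E[R | R + S = 5] = (7/16) / (1/4) = 7/4.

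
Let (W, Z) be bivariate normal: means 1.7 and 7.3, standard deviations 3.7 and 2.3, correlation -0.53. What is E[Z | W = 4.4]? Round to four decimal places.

6.4105

E[Z | W=x] = μ_Z + ρ(σ_Z/σ_W)(x − μ_W) for jointly normal variables.
E[Z | W=4.4] = 7.3 + (-0.53)·(2.3/3.7)·(4.4 − (1.7)) = 7.3 + (-0.32946)·(2.7) = 6.4105.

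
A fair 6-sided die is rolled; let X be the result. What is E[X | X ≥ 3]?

Given X ≥ 3, X is equally likely to be any of {3, 4, 5, 6}.
E[X | X ≥ 3] = (3 + 4 + 5 + 6) / 4 = 9/2.

9/2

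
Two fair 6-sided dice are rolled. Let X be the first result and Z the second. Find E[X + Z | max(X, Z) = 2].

10/3

Outcomes with max(X, Z) = 2: (1,2), (2,1), (2,2), each with probability 1/36.
E[X + Z | max(X, Z) = 2] = (3 + 3 + 4) / 3 = 10/3.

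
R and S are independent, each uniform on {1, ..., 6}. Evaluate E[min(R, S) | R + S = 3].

1

Outcomes with R + S = 3: (1,2), (2,1), each with probability 1/36.
E[min(R, S) | R + S = 3] = (1 + 1) / 2 = 1.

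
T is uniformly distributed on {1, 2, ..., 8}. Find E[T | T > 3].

6

Given T > 3, T is equally likely to be any of {4, 5, 6, 7, 8}.
E[T | T > 3] = (4 + 5 + 6 + 7 + 8) / 5 = 6.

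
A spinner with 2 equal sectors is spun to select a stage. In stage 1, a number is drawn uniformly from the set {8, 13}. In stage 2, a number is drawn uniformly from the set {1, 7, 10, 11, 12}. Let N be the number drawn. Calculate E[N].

187/20

E[N | stage 1] = (8+13)/2 = 21/2.
E[N | stage 2] = (1+7+10+11+12)/5 = 41/5.
By the law of total expectation,
E[N] = (1/2)·(21/2) + (1/2)·(41/5) = 187/20.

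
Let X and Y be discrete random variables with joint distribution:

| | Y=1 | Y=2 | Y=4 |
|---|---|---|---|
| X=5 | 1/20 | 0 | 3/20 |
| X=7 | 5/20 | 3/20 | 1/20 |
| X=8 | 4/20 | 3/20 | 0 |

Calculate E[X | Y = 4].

11/2

P(Y = 4) = 1/5.
Σ X·P over the event = 5·(3/20) + 7·(1/20) = 11/10.
E[X | Y = 4] = (11/10) / (1/5) = 11/2.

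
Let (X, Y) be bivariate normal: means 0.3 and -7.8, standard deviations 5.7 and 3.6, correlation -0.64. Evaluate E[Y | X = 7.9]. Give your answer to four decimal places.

-10.8720

For a bivariate normal, E[Y | X=x] = μ_Y + ρ·(σ_Y/σ_X)·(x − μ_X).
E[Y | X=7.9] = -7.8 + (-0.64)·(3.6/5.7)·(7.9 − (0.3)) = -7.8 + (-0.40421)·(7.6) = -10.8720.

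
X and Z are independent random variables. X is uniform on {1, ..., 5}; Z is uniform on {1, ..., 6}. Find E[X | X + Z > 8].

P(X + Z > 8) = 1/5.
Summing X·P(x,y) over outcomes with X + Z > 8 gives 13/15.
E[X | X + Z > 8] = (13/15) / (1/5) = 13/3.

13/3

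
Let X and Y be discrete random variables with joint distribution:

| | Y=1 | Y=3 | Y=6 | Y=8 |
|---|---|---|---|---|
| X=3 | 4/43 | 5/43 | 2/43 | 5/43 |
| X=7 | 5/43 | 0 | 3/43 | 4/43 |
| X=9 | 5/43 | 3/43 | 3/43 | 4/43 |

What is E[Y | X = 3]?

P(X = 3) = 16/43.
Summing Y·P(X=x,Y=y) over the conditioning event gives 71/43.
E[Y | X = 3] = (71/43) / (16/43) = 71/16.

71/16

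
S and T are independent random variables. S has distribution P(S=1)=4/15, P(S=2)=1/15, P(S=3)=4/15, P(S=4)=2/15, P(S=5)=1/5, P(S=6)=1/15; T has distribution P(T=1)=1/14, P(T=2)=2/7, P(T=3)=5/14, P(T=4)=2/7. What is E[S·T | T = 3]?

P(T = 3) = 5/14.
Summing ST·P(x,y) over outcomes with T = 3 gives 47/14.
E[S·T | T = 3] = (47/14) / (5/14) = 47/5.

47/5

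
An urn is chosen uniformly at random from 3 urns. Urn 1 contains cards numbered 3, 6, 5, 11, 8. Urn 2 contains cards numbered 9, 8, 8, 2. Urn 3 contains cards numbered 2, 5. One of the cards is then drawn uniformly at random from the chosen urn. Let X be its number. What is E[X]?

337/60

E[X | urn 1] = (3+6+5+11+8)/5 = 33/5.
E[X | urn 2] = (9+8+8+2)/4 = 27/4.
E[X | urn 3] = (2+5)/2 = 7/2.
E[X] = (1/3)·(33/5) + (1/3)·(27/4) + (1/3)·(7/2) = 337/60.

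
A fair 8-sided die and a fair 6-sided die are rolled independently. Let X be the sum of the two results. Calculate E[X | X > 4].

P(X > 4) = 7/8.
E[X | X > 4] = (91/12) / (7/8) = 26/3.

26/3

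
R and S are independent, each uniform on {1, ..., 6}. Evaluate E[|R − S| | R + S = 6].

12/5

P(R + S = 6) = 5/36.
Summing |R−S|·P(x,y) over outcomes with R + S = 6 gives 1/3.
E[|R − S| | R + S = 6] = (1/3) / (5/36) = 12/5.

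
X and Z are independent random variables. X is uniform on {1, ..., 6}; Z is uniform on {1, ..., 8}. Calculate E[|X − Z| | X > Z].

7/3

P(X > Z) = 5/16.
Summing |X−Z|·P(x,y) over outcomes with X > Z gives 35/48.
E[|X − Z| | X > Z] = (35/48) / (5/16) = 7/3.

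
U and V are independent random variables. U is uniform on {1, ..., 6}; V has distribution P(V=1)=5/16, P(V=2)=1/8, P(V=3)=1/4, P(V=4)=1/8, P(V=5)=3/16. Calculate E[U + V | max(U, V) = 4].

117/19

P(max(U, V) = 4) = 19/96.
Summing (U+V)·P(x,y) over outcomes with max(U, V) = 4 gives 39/32.
E[U + V | max(U, V) = 4] = (39/32) / (19/96) = 117/19.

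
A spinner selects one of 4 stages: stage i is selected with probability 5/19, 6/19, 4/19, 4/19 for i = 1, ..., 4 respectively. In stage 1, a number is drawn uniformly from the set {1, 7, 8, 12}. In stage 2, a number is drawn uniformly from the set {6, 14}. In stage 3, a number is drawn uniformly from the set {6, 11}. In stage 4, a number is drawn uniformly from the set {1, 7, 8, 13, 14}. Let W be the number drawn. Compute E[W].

43/5

E[W | stage 1] = (1+7+8+12)/4 = 7.
E[W | stage 2] = (6+14)/2 = 10.
E[W | stage 3] = (6+11)/2 = 17/2.
E[W | stage 4] = (1+7+8+13+14)/5 = 43/5.
E[W] = (5/19)·(7) + (6/19)·(10) + (4/19)·(17/2) + (4/19)·(43/5) = 43/5.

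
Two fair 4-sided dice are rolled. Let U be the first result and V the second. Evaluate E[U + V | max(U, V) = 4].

Outcomes with max(U, V) = 4: (1,4), (2,4), (3,4), (4,1), (4,2), (4,3), (4,4), each with probability 1/16.
E[U + V | max(U, V) = 4] = (5 + 6 + 7 + 5 + 6 + 7 + 8) / 7 = 44/7.

44/7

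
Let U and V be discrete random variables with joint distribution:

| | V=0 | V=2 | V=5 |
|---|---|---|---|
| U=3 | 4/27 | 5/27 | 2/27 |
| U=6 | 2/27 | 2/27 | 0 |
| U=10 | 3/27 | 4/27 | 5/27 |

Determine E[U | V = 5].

P(V = 5) = 7/27.
Σ U·P over the event = 3·(2/27) + 10·(5/27) = 56/27.
E[U | V = 5] = (56/27) / (7/27) = 8.

8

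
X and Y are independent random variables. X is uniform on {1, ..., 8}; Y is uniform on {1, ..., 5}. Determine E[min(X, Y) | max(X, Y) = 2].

P(max(X, Y) = 2) = 3/40.
Summing min(X,Y)·P(x,y) over outcomes with max(X, Y) = 2 gives 1/10.
E[min(X, Y) | max(X, Y) = 2] = (1/10) / (3/40) = 4/3.

4/3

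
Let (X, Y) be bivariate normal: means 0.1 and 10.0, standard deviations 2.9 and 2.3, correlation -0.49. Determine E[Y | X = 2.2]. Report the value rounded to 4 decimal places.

9.1839

For a bivariate normal, E[Y | X=x] = μ_Y + ρ·(σ_Y/σ_X)·(x − μ_X).
E[Y | X=2.2] = 10.0 + (-0.49)·(2.3/2.9)·(2.2 − (0.1)) = 10.0 + (-0.38862)·(2.1) = 9.1839.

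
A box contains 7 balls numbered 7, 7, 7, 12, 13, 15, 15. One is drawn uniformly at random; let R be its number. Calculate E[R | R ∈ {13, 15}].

P(R ∈ {13, 15}) = 3/7.
Σ over the event: 13·1/7 + 15·2/7 = 43/7.
E[R | R ∈ {13, 15}] = (43/7) / (3/7) = 43/3.

43/3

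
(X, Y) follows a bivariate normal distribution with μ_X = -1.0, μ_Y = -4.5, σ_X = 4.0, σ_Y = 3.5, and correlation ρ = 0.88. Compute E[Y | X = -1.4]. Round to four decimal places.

For a bivariate normal, E[Y | X=x] = μ_Y + ρ·(σ_Y/σ_X)·(x − μ_X).
E[Y | X=-1.4] = -4.5 + (0.88)·(3.5/4.0)·(-1.4 − (-1.0)) = -4.5 + (0.77)·(-0.4) = -4.8080.

-4.8080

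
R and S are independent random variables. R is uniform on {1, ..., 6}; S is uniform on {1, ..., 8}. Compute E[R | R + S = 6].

3

Outcomes with R + S = 6: (1,5), (2,4), (3,3), (4,2), (5,1), each with probability 1/48.
E[R | R + S = 6] = (1 + 2 + 3 + 4 + 5) / 5 = 3.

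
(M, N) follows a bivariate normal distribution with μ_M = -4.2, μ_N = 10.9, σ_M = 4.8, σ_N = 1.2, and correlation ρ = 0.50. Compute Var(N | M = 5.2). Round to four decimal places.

Var(N | M=x) = (1 − ρ²)·σ_N².
Var(N | M=5.2) = (1.2)²·(1 − (0.50)²) = 1.44·0.75 = 1.0800.

1.0800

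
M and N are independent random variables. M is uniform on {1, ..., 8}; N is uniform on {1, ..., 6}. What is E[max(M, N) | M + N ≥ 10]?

103/15

P(M + N ≥ 10) = 5/16.
Summing max(M,N)·P(x,y) over outcomes with M + N ≥ 10 gives 103/48.
E[max(M, N) | M + N ≥ 10] = (103/48) / (5/16) = 103/15.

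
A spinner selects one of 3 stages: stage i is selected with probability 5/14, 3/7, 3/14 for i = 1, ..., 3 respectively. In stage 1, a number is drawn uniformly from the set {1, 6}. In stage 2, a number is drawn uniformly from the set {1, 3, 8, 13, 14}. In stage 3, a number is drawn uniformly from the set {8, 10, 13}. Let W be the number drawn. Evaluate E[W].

953/140

E[W | stage 1] = (1+6)/2 = 7/2.
E[W | stage 2] = (1+3+8+13+14)/5 = 39/5.
E[W | stage 3] = (8+10+13)/3 = 31/3.
By the law of total expectation,
E[W] = (5/14)·(7/2) + (3/7)·(39/5) + (3/14)·(31/3) = 953/140.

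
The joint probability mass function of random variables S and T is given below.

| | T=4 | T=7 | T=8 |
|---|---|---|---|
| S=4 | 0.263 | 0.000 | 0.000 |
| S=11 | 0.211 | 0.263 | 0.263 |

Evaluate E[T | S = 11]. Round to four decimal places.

6.4980

P(S = 11) = 0.737.
Σ T·P over the event = 4·(0.211) + 7·(0.263) + 8·(0.263) = 4.789.
E[T | S = 11] = (4.789) / (0.737) = 6.4980.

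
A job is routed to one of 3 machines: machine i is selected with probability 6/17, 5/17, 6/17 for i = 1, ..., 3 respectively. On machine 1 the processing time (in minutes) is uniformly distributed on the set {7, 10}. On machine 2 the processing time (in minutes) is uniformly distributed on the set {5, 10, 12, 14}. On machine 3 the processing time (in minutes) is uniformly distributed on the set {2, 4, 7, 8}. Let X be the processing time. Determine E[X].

535/68

E[X | machine 1] = (7+10)/2 = 17/2.
E[X | machine 2] = (5+10+12+14)/4 = 41/4.
E[X | machine 3] = (2+4+7+8)/4 = 21/4.
E[X] = (6/17)·(17/2) + (5/17)·(41/4) + (6/17)·(21/4) = 535/68.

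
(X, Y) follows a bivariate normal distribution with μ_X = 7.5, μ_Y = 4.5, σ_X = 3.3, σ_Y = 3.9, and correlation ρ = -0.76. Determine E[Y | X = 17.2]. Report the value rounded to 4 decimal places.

-4.2124

E[Y | X=x] = μ_Y + ρ(σ_Y/σ_X)(x − μ_X) for jointly normal variables.
E[Y | X=17.2] = 4.5 + (-0.76)·(3.9/3.3)·(17.2 − (7.5)) = 4.5 + (-0.898182)·(9.7) = -4.2124.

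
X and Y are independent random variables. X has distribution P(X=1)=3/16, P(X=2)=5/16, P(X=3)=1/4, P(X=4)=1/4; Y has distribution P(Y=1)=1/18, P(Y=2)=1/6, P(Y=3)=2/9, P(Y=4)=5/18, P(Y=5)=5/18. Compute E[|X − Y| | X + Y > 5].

305/189

P(X + Y > 5) = 21/32.
Summing |X−Y|·P(x,y) over outcomes with X + Y > 5 gives 305/288.
E[|X − Y| | X + Y > 5] = (305/288) / (21/32) = 305/189.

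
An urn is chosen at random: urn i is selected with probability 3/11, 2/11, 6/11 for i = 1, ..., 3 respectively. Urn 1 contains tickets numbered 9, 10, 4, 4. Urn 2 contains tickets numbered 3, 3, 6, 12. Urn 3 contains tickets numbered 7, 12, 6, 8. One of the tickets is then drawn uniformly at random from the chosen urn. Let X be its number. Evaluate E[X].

327/44

E[X | urn 1] = (9+10+4+4)/4 = 27/4.
E[X | urn 2] = (3+3+6+12)/4 = 6.
E[X | urn 3] = (7+12+6+8)/4 = 33/4.
E[X] = (3/11)·(27/4) + (2/11)·(6) + (6/11)·(33/4) = 327/44.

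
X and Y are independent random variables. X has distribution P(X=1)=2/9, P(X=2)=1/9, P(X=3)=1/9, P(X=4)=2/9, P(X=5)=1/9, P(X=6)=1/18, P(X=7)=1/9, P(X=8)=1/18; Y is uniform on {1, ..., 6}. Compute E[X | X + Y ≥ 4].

198/49

P(X + Y ≥ 4) = 49/54.
Summing X·P(x,y) over outcomes with X + Y ≥ 4 gives 11/3.
E[X | X + Y ≥ 4] = (11/3) / (49/54) = 198/49.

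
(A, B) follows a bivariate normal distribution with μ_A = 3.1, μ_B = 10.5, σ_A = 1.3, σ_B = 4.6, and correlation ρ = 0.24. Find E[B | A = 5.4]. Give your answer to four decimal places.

E[B | A=x] = μ_B + ρ(σ_B/σ_A)(x − μ_A) for jointly normal variables.
E[B | A=5.4] = 10.5 + (0.24)·(4.6/1.3)·(5.4 − (3.1)) = 10.5 + (0.84923)·(2.3) = 12.4532.

12.4532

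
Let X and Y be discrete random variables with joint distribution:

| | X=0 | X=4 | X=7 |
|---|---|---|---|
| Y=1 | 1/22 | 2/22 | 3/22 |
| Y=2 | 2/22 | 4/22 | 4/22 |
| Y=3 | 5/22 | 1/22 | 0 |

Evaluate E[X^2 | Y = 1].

P(Y = 1) = 3/11.
Σ X^2·P over the event = 0·(1/22) + 16·(2/22) + 49·(3/22) = 179/22.
E[X^2 | Y = 1] = (179/22) / (3/11) = 179/6.

179/6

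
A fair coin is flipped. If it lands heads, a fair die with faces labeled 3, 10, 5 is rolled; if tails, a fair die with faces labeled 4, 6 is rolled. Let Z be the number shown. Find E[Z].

11/2

E[Z | heads] = (3+10+5)/3 = 6.
E[Z | tails] = (4+6)/2 = 5.
E[Z] = (1/2)·(6) + (1/2)·(5) = 11/2.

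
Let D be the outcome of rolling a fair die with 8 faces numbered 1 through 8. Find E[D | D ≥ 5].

Given D ≥ 5, D is equally likely to be any of {5, 6, 7, 8}.
E[D | D ≥ 5] = (5 + 6 + 7 + 8) / 4 = 13/2.

13/2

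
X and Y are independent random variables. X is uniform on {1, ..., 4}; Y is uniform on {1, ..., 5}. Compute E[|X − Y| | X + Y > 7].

1

P(X + Y > 7) = 3/20.
Summing |X−Y|·P(x,y) over outcomes with X + Y > 7 gives 3/20.
E[|X − Y| | X + Y > 7] = (3/20) / (3/20) = 1.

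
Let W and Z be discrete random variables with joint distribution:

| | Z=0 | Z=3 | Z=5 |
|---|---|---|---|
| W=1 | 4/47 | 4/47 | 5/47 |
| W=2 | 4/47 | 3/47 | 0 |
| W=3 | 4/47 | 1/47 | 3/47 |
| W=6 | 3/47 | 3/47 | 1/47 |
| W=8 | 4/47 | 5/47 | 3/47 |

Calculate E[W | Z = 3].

P(Z = 3) = 16/47.
Summing W·P(W=x,Z=y) over the conditioning event gives 71/47.
E[W | Z = 3] = (71/47) / (16/47) = 71/16.

71/16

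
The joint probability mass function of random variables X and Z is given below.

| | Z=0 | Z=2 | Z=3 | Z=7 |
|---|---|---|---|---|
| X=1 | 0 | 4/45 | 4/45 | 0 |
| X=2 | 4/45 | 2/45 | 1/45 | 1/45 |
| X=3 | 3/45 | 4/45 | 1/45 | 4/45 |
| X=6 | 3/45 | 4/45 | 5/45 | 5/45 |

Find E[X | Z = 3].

39/11

P(Z = 3) = 11/45.
Σ X·P over the event = 1·(4/45) + 2·(1/45) + 3·(1/45) + 6·(5/45) = 13/15.
E[X | Z = 3] = (13/15) / (11/45) = 39/11.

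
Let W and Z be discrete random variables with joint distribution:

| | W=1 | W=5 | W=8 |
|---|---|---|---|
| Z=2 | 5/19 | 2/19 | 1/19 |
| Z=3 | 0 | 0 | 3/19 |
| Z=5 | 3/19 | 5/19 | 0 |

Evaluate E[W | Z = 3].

8

P(Z = 3) = 3/19.
Σ W·P over the event = 8·(3/19) = 24/19.
E[W | Z = 3] = (24/19) / (3/19) = 8.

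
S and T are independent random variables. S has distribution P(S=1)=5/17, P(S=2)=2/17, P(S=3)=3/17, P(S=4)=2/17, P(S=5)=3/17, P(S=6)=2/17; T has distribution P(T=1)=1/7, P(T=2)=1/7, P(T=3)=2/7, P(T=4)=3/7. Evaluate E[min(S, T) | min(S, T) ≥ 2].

215/72

P(min(S, T) ≥ 2) = 72/119.
Summing min(S,T)·P(x,y) over outcomes with min(S, T) ≥ 2 gives 215/119.
E[min(S, T) | min(S, T) ≥ 2] = (215/119) / (72/119) = 215/72.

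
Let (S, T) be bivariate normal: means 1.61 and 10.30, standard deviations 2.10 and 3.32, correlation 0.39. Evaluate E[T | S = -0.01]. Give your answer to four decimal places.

For a bivariate normal, E[T | S=x] = μ_T + ρ·(σ_T/σ_S)·(x − μ_S).
E[T | S=-0.01] = 10.30 + (0.39)·(3.32/2.10)·(-0.01 − (1.61)) = 10.30 + (0.61657)·(-1.62) = 9.3012.

9.3012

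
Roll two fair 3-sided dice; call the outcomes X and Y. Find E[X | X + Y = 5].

Outcomes with X + Y = 5: (2,3), (3,2), each with probability 1/9.
E[X | X + Y = 5] = (2 + 3) / 2 = 5/2.

5/2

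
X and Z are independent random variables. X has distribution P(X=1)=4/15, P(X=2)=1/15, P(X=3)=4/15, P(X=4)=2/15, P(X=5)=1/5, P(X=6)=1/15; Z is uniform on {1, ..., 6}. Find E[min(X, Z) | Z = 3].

P(Z = 3) = 1/6.
Summing min(X,Z)·P(x,y) over outcomes with Z = 3 gives 2/5.
E[min(X, Z) | Z = 3] = (2/5) / (1/6) = 12/5.

12/5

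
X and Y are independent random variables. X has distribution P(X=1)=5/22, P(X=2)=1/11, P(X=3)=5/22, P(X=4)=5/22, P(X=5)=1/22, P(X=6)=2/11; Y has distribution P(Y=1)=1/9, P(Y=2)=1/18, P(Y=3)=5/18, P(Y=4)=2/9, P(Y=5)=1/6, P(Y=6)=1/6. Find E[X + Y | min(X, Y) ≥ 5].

P(min(X, Y) ≥ 5) = 5/66.
Summing (X+Y)·P(x,y) over outcomes with min(X, Y) ≥ 5 gives 113/132.
E[X + Y | min(X, Y) ≥ 5] = (113/132) / (5/66) = 113/10.

113/10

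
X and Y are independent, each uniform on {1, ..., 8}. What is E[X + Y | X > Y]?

P(X > Y) = 7/16.
Summing (X+Y)·P(x,y) over outcomes with X > Y gives 63/16.
E[X + Y | X > Y] = (63/16) / (7/16) = 9.

9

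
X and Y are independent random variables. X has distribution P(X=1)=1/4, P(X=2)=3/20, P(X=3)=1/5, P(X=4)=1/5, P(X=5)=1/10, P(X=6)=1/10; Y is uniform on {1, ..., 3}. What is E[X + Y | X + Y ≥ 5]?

221/35

P(X + Y ≥ 5) = 7/12.
Summing (X+Y)·P(x,y) over outcomes with X + Y ≥ 5 gives 221/60.
E[X + Y | X + Y ≥ 5] = (221/60) / (7/12) = 221/35.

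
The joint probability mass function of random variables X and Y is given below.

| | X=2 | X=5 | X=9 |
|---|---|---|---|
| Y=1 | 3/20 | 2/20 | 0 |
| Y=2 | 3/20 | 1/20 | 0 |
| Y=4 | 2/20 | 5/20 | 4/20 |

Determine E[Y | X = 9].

P(X = 9) = 1/5.
Σ Y·P over the event = 4·(4/20) = 4/5.
E[Y | X = 9] = (4/5) / (1/5) = 4.

4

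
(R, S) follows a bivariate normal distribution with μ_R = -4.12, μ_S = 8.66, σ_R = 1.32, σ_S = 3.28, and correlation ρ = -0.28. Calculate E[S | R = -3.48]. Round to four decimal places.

8.2147

E[S | R=x] = μ_S + ρ(σ_S/σ_R)(x − μ_R) for jointly normal variables.
E[S | R=-3.48] = 8.66 + (-0.28)·(3.28/1.32)·(-3.48 − (-4.12)) = 8.66 + (-0.69576)·(0.64) = 8.2147.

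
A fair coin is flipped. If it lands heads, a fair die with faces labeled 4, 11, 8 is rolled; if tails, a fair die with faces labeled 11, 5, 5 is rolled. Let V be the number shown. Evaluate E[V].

22/3

E[V | heads] = (4+11+8)/3 = 23/3.
E[V | tails] = (11+5+5)/3 = 7.
By the law of total expectation,
E[V] = (1/2)·(23/3) + (1/2)·(7) = 22/3.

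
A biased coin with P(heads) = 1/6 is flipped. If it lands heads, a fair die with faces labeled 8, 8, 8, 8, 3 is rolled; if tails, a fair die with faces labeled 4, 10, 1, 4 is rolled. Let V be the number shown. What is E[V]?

41/8

E[V | heads] = (8+8+8+8+3)/5 = 7.
E[V | tails] = (4+10+1+4)/4 = 19/4.
E[V] = (1/6)·(7) + (5/6)·(19/4) = 41/8.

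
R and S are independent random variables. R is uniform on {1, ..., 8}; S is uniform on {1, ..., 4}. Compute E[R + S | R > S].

87/11

P(R > S) = 11/16.
Summing (R+S)·P(x,y) over outcomes with R > S gives 87/16.
E[R + S | R > S] = (87/16) / (11/16) = 87/11.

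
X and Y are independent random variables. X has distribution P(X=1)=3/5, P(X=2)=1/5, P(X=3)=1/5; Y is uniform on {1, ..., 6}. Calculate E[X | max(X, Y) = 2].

P(max(X, Y) = 2) = 1/6.
Summing X·P(x,y) over outcomes with max(X, Y) = 2 gives 7/30.
E[X | max(X, Y) = 2] = (7/30) / (1/6) = 7/5.

7/5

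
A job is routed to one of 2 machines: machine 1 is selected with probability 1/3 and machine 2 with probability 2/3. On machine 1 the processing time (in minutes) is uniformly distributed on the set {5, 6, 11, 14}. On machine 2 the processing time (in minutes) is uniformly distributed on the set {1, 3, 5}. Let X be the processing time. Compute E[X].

5

E[X | machine 1] = (5+6+11+14)/4 = 9.
E[X | machine 2] = (1+3+5)/3 = 3.
E[X] = (1/3)·(9) + (2/3)·(3) = 5.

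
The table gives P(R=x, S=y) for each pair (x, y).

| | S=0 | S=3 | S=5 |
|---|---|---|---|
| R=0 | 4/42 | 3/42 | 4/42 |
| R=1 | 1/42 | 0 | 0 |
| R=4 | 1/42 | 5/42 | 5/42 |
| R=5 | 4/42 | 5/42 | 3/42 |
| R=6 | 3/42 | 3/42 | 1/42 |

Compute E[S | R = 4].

40/11

P(R = 4) = 11/42.
Σ S·P over the event = 0·(1/42) + 3·(5/42) + 5·(5/42) = 20/21.
E[S | R = 4] = (20/21) / (11/42) = 40/11.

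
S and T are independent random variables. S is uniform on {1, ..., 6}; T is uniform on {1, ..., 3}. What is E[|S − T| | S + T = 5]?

5/3

Outcomes with S + T = 5: (2,3), (3,2), (4,1), each with probability 1/18.
E[|S − T| | S + T = 5] = (1 + 1 + 3) / 3 = 5/3.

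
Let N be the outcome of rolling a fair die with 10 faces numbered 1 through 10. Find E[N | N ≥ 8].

Given N ≥ 8, N is equally likely to be any of {8, 9, 10}.
E[N | N ≥ 8] = (8 + 9 + 10) / 3 = 9.

9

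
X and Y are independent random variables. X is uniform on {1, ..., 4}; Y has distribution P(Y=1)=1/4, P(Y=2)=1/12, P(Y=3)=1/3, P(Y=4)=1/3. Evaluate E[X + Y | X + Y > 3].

234/41

P(X + Y > 3) = 41/48.
Summing (X+Y)·P(x,y) over outcomes with X + Y > 3 gives 39/8.
E[X + Y | X + Y > 3] = (39/8) / (41/48) = 234/41.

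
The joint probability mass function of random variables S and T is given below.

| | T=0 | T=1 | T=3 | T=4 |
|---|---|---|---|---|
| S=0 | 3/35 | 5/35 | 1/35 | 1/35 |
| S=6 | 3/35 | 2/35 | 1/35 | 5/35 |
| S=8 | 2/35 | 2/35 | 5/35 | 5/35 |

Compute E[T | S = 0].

P(S = 0) = 2/7.
Σ T·P over the event = 0·(3/35) + 1·(5/35) + 3·(1/35) + 4·(1/35) = 12/35.
E[T | S = 0] = (12/35) / (2/7) = 6/5.

6/5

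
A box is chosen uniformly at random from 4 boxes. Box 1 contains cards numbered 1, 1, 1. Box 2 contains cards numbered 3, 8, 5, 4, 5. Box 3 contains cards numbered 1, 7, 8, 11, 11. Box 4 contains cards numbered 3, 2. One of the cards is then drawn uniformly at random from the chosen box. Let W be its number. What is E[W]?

E[W | box 1] = (1+1+1)/3 = 1.
E[W | box 2] = (3+8+5+4+5)/5 = 5.
E[W | box 3] = (1+7+8+11+11)/5 = 38/5.
E[W | box 4] = (3+2)/2 = 5/2.
By the law of total expectation,
E[W] = (1/4)·(1) + (1/4)·(5) + (1/4)·(38/5) + (1/4)·(5/2) = 161/40.

161/40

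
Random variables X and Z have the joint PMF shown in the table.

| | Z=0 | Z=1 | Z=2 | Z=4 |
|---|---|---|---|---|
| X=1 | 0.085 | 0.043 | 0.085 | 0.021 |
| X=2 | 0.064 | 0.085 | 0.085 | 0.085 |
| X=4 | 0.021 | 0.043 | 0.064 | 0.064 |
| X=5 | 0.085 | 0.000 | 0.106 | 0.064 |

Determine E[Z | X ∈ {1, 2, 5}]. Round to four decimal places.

P(X ∈ {1, 2, 5}) = 0.808.
Summing Z·P(X=x,Z=y) over the conditioning event gives 1.360.
E[Z | X ∈ {1, 2, 5}] = (1.360) / (0.808) = 1.6832.

1.6832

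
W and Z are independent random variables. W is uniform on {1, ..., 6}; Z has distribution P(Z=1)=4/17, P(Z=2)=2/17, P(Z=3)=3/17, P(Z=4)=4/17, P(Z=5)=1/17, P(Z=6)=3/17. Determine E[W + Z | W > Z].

311/46

P(W > Z) = 23/51.
Summing (W+Z)·P(x,y) over outcomes with W > Z gives 311/102.
E[W + Z | W > Z] = (311/102) / (23/51) = 311/46.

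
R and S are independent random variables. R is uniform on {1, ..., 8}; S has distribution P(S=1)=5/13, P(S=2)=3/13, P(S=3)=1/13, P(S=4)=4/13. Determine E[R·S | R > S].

879/74

P(R > S) = 37/52.
Summing RS·P(x,y) over outcomes with R > S gives 879/104.
E[R·S | R > S] = (879/104) / (37/52) = 879/74.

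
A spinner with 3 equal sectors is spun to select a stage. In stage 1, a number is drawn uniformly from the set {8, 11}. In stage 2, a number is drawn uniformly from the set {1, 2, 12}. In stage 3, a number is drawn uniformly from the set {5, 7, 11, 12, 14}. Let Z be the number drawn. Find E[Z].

81/10

E[Z | stage 1] = (8+11)/2 = 19/2.
E[Z | stage 2] = (1+2+12)/3 = 5.
E[Z | stage 3] = (5+7+11+12+14)/5 = 49/5.
By the law of total expectation,
E[Z] = (1/3)·(19/2) + (1/3)·(5) + (1/3)·(49/5) = 81/10.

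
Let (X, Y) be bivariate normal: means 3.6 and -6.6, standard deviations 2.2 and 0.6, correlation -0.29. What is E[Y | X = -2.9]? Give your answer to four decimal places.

The regression of Y on X has slope ρ·σ_Y/σ_X and passes through (μ_X, μ_Y).
E[Y | X=-2.9] = -6.6 + (-0.29)·(0.6/2.2)·(-2.9 − (3.6)) = -6.6 + (-0.079091)·(-6.5) = -6.0859.

-6.0859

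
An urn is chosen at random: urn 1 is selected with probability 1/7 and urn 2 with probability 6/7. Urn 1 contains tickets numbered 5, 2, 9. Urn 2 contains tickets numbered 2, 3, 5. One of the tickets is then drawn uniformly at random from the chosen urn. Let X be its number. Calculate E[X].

E[X | urn 1] = (5+2+9)/3 = 16/3.
E[X | urn 2] = (2+3+5)/3 = 10/3.
By the law of total expectation,
E[X] = (1/7)·(16/3) + (6/7)·(10/3) = 76/21.

76/21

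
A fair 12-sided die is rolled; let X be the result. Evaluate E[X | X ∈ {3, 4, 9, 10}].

P(X ∈ {3, 4, 9, 10}) = 1/3.
Σ over the event: 3·1/12 + 4·1/12 + 9·1/12 + 10·1/12 = 13/6.
E[X | X ∈ {3, 4, 9, 10}] = (13/6) / (1/3) = 13/2.

13/2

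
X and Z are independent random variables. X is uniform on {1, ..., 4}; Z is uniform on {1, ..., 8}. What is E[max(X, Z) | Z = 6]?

Outcomes with Z = 6: (1,6), (2,6), (3,6), (4,6), each with probability 1/32.
E[max(X, Z) | Z = 6] = (6 + 6 + 6 + 6) / 4 = 6.

6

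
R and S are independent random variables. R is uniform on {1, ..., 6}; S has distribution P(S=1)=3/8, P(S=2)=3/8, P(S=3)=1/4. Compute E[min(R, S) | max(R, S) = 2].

P(max(R, S) = 2) = 3/16.
Summing min(R,S)·P(x,y) over outcomes with max(R, S) = 2 gives 1/4.
E[min(R, S) | max(R, S) = 2] = (1/4) / (3/16) = 4/3.

4/3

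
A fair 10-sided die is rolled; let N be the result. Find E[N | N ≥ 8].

Given N ≥ 8, N is equally likely to be any of {8, 9, 10}.
E[N | N ≥ 8] = (8 + 9 + 10) / 3 = 9.

9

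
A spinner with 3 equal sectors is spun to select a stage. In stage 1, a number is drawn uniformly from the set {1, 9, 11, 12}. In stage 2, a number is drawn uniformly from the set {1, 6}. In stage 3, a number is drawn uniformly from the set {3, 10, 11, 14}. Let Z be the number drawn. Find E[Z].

E[Z | stage 1] = (1+9+11+12)/4 = 33/4.
E[Z | stage 2] = (1+6)/2 = 7/2.
E[Z | stage 3] = (3+10+11+14)/4 = 19/2.
By the law of total expectation,
E[Z] = (1/3)·(33/4) + (1/3)·(7/2) + (1/3)·(19/2) = 85/12.

85/12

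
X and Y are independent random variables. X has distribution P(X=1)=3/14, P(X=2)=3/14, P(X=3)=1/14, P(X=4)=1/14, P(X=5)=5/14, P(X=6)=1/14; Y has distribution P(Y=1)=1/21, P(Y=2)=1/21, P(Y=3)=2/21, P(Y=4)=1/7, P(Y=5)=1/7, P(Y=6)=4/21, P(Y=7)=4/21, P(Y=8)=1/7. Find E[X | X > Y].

P(X > Y) = 9/49.
Summing X·P(x,y) over outcomes with X > Y gives 263/294.
E[X | X > Y] = (263/294) / (9/49) = 263/54.

263/54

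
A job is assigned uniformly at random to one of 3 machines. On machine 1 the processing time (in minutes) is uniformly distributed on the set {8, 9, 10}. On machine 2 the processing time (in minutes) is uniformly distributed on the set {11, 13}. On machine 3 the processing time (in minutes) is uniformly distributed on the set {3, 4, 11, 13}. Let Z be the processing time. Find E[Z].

E[Z | machine 1] = (8+9+10)/3 = 9.
E[Z | machine 2] = (11+13)/2 = 12.
E[Z | machine 3] = (3+4+11+13)/4 = 31/4.
By the law of total expectation,
E[Z] = (1/3)·(9) + (1/3)·(12) + (1/3)·(31/4) = 115/12.

115/12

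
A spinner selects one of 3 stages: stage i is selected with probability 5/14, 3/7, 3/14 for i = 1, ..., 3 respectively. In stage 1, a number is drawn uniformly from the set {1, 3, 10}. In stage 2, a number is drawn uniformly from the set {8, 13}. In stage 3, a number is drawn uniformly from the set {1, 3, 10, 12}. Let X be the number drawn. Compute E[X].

E[X | stage 1] = (1+3+10)/3 = 14/3.
E[X | stage 2] = (8+13)/2 = 21/2.
E[X | stage 3] = (1+3+10+12)/4 = 13/2.
E[X] = (5/14)·(14/3) + (3/7)·(21/2) + (3/14)·(13/2) = 635/84.

635/84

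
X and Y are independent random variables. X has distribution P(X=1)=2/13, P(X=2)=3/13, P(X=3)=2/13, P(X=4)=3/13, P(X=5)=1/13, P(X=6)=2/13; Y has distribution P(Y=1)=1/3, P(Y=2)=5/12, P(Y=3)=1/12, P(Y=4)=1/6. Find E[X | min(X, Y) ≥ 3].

P(min(X, Y) ≥ 3) = 2/13.
Summing X·P(x,y) over outcomes with min(X, Y) ≥ 3 gives 35/52.
E[X | min(X, Y) ≥ 3] = (35/52) / (2/13) = 35/8.

35/8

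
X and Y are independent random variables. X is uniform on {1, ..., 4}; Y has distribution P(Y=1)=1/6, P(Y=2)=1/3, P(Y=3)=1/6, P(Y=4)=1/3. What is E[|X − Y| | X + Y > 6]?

3/5

P(X + Y > 6) = 5/24.
Summing |X−Y|·P(x,y) over outcomes with X + Y > 6 gives 1/8.
E[|X − Y| | X + Y > 6] = (1/8) / (5/24) = 3/5.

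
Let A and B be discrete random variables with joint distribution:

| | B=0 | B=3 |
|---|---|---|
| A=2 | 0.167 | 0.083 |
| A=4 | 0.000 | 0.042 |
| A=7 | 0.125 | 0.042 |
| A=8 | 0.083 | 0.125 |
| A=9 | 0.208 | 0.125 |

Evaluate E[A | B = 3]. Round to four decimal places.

P(B = 3) = 0.417.
Σ A·P over the event = 2·(0.083) + 4·(0.042) + 7·(0.042) + 8·(0.125) + 9·(0.125) = 2.753.
E[A | B = 3] = (2.753) / (0.417) = 6.6019.

6.6019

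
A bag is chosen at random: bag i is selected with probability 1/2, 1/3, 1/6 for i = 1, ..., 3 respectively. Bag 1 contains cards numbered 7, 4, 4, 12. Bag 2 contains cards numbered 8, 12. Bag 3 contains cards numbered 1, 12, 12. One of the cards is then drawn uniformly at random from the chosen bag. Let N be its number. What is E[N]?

583/72

E[N | bag 1] = (7+4+4+12)/4 = 27/4.
E[N | bag 2] = (8+12)/2 = 10.
E[N | bag 3] = (1+12+12)/3 = 25/3.
E[N] = (1/2)·(27/4) + (1/3)·(10) + (1/6)·(25/3) = 583/72.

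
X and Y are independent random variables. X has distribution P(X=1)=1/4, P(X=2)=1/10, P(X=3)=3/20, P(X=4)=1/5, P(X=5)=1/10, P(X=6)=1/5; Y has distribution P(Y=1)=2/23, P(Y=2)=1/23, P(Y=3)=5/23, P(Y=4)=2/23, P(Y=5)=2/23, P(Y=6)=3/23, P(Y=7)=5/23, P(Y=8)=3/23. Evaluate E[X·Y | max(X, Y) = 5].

P(max(X, Y) = 5) = 13/115.
Summing XY·P(x,y) over outcomes with max(X, Y) = 5 gives 71/46.
E[X·Y | max(X, Y) = 5] = (71/46) / (13/115) = 355/26.

355/26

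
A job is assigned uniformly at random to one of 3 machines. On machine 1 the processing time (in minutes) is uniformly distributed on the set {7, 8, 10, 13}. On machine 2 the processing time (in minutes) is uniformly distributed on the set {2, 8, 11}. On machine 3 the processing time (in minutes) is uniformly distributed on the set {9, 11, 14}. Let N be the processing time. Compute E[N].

167/18

E[N | machine 1] = (7+8+10+13)/4 = 19/2.
E[N | machine 2] = (2+8+11)/3 = 7.
E[N | machine 3] = (9+11+14)/3 = 34/3.
By the law of total expectation,
E[N] = (1/3)·(19/2) + (1/3)·(7) + (1/3)·(34/3) = 167/18.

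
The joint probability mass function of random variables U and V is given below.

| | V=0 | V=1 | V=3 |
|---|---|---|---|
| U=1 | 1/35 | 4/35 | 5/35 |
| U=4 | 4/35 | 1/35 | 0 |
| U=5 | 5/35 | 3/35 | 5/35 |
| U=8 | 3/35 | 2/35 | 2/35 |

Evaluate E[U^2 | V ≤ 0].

382/13

P(V ≤ 0) = 13/35.
Summing U^2·P(U=x,V=y) over the conditioning event gives 382/35.
E[U^2 | V ≤ 0] = (382/35) / (13/35) = 382/13.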